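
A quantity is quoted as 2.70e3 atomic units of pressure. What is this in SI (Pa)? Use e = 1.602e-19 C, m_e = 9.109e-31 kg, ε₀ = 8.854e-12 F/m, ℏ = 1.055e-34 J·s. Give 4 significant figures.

One atomic unit of pressure: P_au = E_h/a₀³ = m_e⁴e¹⁰/((4πε₀)⁵ℏ⁸) = 2.929e13 Pa.
2.70e3 × 2.929e13 Pa = 7.909e16 Pa

7.909e16 Pa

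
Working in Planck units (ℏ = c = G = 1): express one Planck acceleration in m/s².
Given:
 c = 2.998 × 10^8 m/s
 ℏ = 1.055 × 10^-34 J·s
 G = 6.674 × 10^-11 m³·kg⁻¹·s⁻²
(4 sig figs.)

5.560 × 10^51 m/s²

The unique combination of the constants set to 1 with dimensions of acceleration is a_P = √(c⁷/(ℏG)).
  = √(3.092 × 10^103)
  = 5.560 × 10^51 m/s²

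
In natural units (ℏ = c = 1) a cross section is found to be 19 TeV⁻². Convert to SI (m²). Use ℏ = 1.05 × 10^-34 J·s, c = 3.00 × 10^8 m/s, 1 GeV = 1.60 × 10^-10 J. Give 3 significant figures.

7.36 × 10^-37 m²

Area is [L]² = [E]⁻²·(ℏc)²; restore (ℏc)².
1 GeV⁻² → (ℏc)² × (1 GeV in J)⁻² = 3.88 × 10^-32 m².
Convert the energy scale: 19 TeV⁻² = 1.90 × 10^-5 GeV⁻².
Result: 1.90 × 10^-5 × 3.88 × 10^-32 = 7.36 × 10^-37 m².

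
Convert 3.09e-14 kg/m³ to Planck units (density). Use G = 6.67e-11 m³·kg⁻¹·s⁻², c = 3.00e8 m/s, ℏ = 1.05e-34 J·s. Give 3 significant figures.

Planck density: ρ_P = c⁵/(ℏG²) = 5.20e96 kg/m³.
3.09e-14 / 5.20e96 = 5.94e-111

5.94e-111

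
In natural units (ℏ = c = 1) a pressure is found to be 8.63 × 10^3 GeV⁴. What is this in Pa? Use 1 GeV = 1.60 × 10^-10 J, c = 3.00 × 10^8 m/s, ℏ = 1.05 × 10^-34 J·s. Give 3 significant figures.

Pressure is [E]/[L]³ = [E]⁴/(ℏc)³.
1 GeV⁴ → 1/(ℏc)³ × (1 GeV in J)⁴ = 2.10 × 10^37 Pa.
Result: 8.63 × 10^3 × 2.10 × 10^37 = 1.81 × 10^41 Pa.

1.81 × 10^41 Pa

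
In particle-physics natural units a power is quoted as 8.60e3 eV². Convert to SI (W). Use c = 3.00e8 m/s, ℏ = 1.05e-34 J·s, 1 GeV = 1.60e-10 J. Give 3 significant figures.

2.10 W

Power is [E]/[T] = [E]²/ℏ.
1 GeV² → 1/ℏ × (1 GeV in J)² = 2.44e14 W.
Convert the energy scale: 8.60e3 eV² = 8.60e-15 GeV².
Result: 8.60e-15 × 2.44e14 = 2.10 W.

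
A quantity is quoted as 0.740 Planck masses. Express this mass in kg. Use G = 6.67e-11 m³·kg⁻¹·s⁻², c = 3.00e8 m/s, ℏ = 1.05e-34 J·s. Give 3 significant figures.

One Planck mass: m_P = √(ℏc/G) = 2.17e-8 kg.
0.740 × 2.17e-8 kg = 1.61e-8 kg

1.61e-8 kg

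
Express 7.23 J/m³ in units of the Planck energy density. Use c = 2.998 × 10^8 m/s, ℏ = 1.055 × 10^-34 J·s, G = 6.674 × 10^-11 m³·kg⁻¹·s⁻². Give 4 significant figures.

1.561 × 10^-113

Planck energy density: u_P = c⁷/(ℏG²) = 4.632 × 10^113 J/m³.
7.23 / 4.632 × 10^113 = 1.561 × 10^-113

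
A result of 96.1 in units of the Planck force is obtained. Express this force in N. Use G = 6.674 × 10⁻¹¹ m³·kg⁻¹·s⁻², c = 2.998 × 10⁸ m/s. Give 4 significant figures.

One Planck force: F_P = c⁴/G = 1.210 × 10⁴⁴ N.
96.1 × 1.210 × 10⁴⁴ N = 1.163 × 10⁴⁶ N

1.163 × 10⁴⁶ N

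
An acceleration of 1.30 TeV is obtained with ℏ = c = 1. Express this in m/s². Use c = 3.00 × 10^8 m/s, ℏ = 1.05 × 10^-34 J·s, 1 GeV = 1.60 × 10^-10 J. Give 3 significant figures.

5.94 × 10^35 m/s²

Acceleration is [L]/[T]² = c·[E]/ℏ.
1 GeV → c/ℏ × (1 GeV in J) = 4.57 × 10^32 m/s².
Convert the energy scale: 1.30 TeV = 1.30 × 10^3 GeV.
Result: 1.30 × 10^3 × 4.57 × 10^32 = 5.94 × 10^35 m/s².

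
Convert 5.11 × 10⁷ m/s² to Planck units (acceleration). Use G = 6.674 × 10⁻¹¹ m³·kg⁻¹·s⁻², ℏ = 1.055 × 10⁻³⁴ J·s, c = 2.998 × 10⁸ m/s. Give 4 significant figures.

9.190 × 10⁻⁴⁵

Planck acceleration: a_P = √(c⁷/(ℏG)) = 5.560 × 10⁵¹ m/s².
5.11 × 10⁷ / 5.560 × 10⁵¹ = 9.190 × 10⁻⁴⁵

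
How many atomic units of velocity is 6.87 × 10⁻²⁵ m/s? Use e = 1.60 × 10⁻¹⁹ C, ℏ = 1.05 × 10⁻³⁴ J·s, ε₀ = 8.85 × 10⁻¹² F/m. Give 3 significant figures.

3.13 × 10⁻³¹

atomic unit of velocity: v_au = e²/(4πε₀ℏ) = 2.19 × 10⁶ m/s.
6.87 × 10⁻²⁵ / 2.19 × 10⁶ = 3.13 × 10⁻³¹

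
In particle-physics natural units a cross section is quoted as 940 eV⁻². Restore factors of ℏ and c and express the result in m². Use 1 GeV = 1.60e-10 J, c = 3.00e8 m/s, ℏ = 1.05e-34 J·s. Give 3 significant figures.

3.64e-11 m²

Area is [L]² = [E]⁻²·(ℏc)²; restore (ℏc)².
1 GeV⁻² → (ℏc)² × (1 GeV in J)⁻² = 3.88e-32 m².
Convert the energy scale: 940 eV⁻² = 9.40e20 GeV⁻².
Result: 9.40e20 × 3.88e-32 = 3.64e-11 m².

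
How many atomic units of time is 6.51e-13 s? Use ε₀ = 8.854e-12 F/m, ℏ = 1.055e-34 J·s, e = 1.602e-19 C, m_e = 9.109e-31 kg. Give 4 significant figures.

2.687e4

atomic unit of time: τ_au = (4πε₀)²ℏ³/(m_e e⁴) = 2.423e-17 s.
6.51e-13 / 2.423e-17 = 2.687e4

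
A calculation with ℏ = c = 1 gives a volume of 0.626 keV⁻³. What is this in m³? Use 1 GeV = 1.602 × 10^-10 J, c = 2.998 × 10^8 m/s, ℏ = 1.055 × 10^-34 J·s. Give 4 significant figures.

4.818 × 10^-30 m³

Volume is [L]³ = [E]⁻³·(ℏc)³.
1 GeV⁻³ → (ℏc)³ × (1 GeV in J)⁻³ = 7.696 × 10^-48 m³.
Convert the energy scale: 0.626 keV⁻³ = 6.26 × 10^17 GeV⁻³.
Result: 6.26 × 10^17 × 7.696 × 10^-48 = 4.818 × 10^-30 m³.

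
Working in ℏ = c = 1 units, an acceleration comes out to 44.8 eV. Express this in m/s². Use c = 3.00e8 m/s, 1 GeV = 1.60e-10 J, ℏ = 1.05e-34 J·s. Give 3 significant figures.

Acceleration is [L]/[T]² = c·[E]/ℏ.
1 GeV → c/ℏ × (1 GeV in J) = 4.57e32 m/s².
Convert the energy scale: 44.8 eV = 4.48e-8 GeV.
Result: 4.48e-8 × 4.57e32 = 2.05e25 m/s².

2.05e25 m/s²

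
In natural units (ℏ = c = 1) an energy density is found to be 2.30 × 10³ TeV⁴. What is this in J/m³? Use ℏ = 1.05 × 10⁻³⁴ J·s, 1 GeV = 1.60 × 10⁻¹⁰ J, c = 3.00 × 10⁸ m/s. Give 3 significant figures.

[E]/[L]³ = [E]⁴/(ℏc)³; restore (ℏc)⁻³.
1 GeV⁴ → 1/(ℏc)³ × (1 GeV in J)⁴ = 2.10 × 10³⁷ J/m³.
Convert the energy scale: 2.30 × 10³ TeV⁴ = 2.30 × 10¹⁵ GeV⁴.
Result: 2.30 × 10¹⁵ × 2.10 × 10³⁷ = 4.82 × 10⁵² J/m³.

4.82 × 10⁵² J/m³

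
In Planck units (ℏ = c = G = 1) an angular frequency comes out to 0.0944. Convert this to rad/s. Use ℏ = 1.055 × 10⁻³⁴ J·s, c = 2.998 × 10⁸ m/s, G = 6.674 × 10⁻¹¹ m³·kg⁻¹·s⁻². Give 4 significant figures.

1.751 × 10⁴² rad/s

One Planck angular frequency: ω_P = √(c⁵/(ℏG)) = 1.855 × 10⁴³ rad/s.
0.0944 × 1.855 × 10⁴³ rad/s = 1.751 × 10⁴² rad/s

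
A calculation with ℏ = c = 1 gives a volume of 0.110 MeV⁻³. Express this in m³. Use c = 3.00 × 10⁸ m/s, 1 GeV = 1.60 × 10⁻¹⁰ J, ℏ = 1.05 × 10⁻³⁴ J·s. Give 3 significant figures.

Volume is [L]³ = [E]⁻³·(ℏc)³.
1 GeV⁻³ → (ℏc)³ × (1 GeV in J)⁻³ = 7.63 × 10⁻⁴⁸ m³.
Convert the energy scale: 0.110 MeV⁻³ = 1.10 × 10⁸ GeV⁻³.
Result: 1.10 × 10⁸ × 7.63 × 10⁻⁴⁸ = 8.39 × 10⁻⁴⁰ m³.

8.39 × 10⁻⁴⁰ m³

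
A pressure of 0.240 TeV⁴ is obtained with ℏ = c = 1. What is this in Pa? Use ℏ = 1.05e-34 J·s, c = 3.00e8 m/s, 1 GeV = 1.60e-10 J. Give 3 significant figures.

5.03e48 Pa

Pressure is [E]/[L]³ = [E]⁴/(ℏc)³.
1 GeV⁴ → 1/(ℏc)³ × (1 GeV in J)⁴ = 2.10e37 Pa.
Convert the energy scale: 0.240 TeV⁴ = 2.40e11 GeV⁴.
Result: 2.40e11 × 2.10e37 = 5.03e48 Pa.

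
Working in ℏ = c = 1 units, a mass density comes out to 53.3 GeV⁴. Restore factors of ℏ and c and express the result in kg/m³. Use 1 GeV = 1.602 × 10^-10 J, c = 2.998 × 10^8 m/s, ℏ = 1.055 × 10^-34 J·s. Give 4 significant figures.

1.234 × 10^22 kg/m³

Mass density is [E]/(c²[L]³) = [E]⁴/(ℏ³c⁵).
1 GeV⁴ → 1/(ℏ³c⁵) × (1 GeV in J)⁴ = 2.316 × 10^20 kg/m³.
Result: 53.3 × 2.316 × 10^20 = 1.234 × 10^22 kg/m³.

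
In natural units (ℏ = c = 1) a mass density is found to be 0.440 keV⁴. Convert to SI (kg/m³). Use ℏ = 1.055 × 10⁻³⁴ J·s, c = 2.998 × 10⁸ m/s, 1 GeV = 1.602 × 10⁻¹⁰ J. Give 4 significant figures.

1.019 × 10⁻⁴ kg/m³

Mass density is [E]/(c²[L]³) = [E]⁴/(ℏ³c⁵).
1 GeV⁴ → 1/(ℏ³c⁵) × (1 GeV in J)⁴ = 2.316 × 10²⁰ kg/m³.
Convert the energy scale: 0.440 keV⁴ = 4.40 × 10⁻²⁵ GeV⁴.
Result: 4.40 × 10⁻²⁵ × 2.316 × 10²⁰ = 1.019 × 10⁻⁴ kg/m³.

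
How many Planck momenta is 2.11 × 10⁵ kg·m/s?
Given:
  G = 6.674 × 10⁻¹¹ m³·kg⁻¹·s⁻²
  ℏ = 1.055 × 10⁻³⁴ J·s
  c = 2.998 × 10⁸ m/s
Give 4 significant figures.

3.233 × 10⁴

Planck momentum: p_P = √(ℏc³/G) = 6.527 kg·m/s.
2.11 × 10⁵ / 6.527 = 3.233 × 10⁴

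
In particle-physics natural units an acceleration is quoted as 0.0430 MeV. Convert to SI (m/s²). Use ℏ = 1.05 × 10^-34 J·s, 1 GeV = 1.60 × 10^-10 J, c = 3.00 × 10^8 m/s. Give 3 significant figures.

Acceleration is [L]/[T]² = c·[E]/ℏ.
1 GeV → c/ℏ × (1 GeV in J) = 4.57 × 10^32 m/s².
Convert the energy scale: 0.0430 MeV = 4.30 × 10^-5 GeV.
Result: 4.30 × 10^-5 × 4.57 × 10^32 = 1.97 × 10^28 m/s².

1.97 × 10^28 m/s²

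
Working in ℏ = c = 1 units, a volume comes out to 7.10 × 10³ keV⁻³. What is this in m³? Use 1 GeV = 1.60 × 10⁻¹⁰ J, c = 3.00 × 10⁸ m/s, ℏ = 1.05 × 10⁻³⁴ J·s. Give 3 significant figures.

Volume is [L]³ = [E]⁻³·(ℏc)³.
1 GeV⁻³ → (ℏc)³ × (1 GeV in J)⁻³ = 7.63 × 10⁻⁴⁸ m³.
Convert the energy scale: 7.10 × 10³ keV⁻³ = 7.10 × 10²¹ GeV⁻³.
Result: 7.10 × 10²¹ × 7.63 × 10⁻⁴⁸ = 5.42 × 10⁻²⁶ m³.

5.42 × 10⁻²⁶ m³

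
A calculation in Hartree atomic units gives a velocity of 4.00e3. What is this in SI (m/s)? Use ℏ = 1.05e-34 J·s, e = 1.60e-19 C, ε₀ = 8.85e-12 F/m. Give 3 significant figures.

8.77e9 m/s

One atomic unit of velocity: v_au = e²/(4πε₀ℏ) = 2.19e6 m/s.
4.00e3 × 2.19e6 m/s = 8.77e9 m/s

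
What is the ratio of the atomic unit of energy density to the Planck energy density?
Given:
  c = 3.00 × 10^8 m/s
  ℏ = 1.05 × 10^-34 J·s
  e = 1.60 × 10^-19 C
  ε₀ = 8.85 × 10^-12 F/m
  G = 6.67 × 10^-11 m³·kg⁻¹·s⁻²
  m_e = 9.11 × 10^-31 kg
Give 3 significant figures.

6.44 × 10^-101

atomic unit of energy density: u_au = E_h/a₀³ = m_e⁴e¹⁰/((4πε₀)⁵ℏ⁸) = 3.01 × 10^13 J/m³
Planck energy density: u_P = c⁷/(ℏG²) = 4.68 × 10^113 J/m³
ratio = 3.01 × 10^13 / 4.68 × 10^113 = 6.44 × 10^-101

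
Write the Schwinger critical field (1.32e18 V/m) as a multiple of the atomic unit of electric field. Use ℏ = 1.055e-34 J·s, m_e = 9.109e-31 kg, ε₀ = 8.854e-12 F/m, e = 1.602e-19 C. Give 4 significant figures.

2.573e6

atomic unit of electric field: E_au = E_h/(e a₀) = m_e²e⁵/((4πε₀)³ℏ⁴) = 5.131e11 V/m.
1.32e18 / 5.131e11 = 2.573e6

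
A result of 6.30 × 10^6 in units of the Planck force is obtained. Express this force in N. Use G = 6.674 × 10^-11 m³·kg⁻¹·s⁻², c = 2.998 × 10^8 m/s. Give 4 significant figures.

One Planck force: F_P = c⁴/G = 1.210 × 10^44 N.
6.30 × 10^6 × 1.210 × 10^44 N = 7.626 × 10^50 N

7.626 × 10^50 N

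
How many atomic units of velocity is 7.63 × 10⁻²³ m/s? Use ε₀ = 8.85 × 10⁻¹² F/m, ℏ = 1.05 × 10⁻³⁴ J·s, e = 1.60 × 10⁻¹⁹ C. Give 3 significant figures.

atomic unit of velocity: v_au = e²/(4πε₀ℏ) = 2.19 × 10⁶ m/s.
7.63 × 10⁻²³ / 2.19 × 10⁶ = 3.48 × 10⁻²⁹

3.48 × 10⁻²⁹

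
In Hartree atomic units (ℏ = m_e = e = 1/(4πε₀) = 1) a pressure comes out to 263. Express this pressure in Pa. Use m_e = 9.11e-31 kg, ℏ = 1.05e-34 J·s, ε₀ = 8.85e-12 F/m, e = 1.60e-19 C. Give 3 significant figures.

7.92e15 Pa

One atomic unit of pressure: P_au = E_h/a₀³ = m_e⁴e¹⁰/((4πε₀)⁵ℏ⁸) = 3.01e13 Pa.
263 × 3.01e13 Pa = 7.92e15 Pa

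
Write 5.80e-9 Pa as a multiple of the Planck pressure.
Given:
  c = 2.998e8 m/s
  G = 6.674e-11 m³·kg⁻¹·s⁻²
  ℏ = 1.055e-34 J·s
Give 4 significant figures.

Planck pressure: p_P = c⁷/(ℏG²) = 4.632e113 Pa.
5.80e-9 / 4.632e113 = 1.252e-122

1.252e-122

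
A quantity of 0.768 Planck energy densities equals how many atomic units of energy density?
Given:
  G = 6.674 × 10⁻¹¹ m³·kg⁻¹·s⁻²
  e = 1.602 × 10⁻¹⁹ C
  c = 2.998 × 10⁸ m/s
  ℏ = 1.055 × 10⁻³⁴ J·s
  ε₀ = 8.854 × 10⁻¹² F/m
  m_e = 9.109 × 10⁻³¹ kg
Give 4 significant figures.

1.215 × 10¹⁰⁰

Planck energy density: u_P = c⁷/(ℏG²) = 4.632 × 10¹¹³ J/m³
atomic unit of energy density: u_au = E_h/a₀³ = m_e⁴e¹⁰/((4πε₀)⁵ℏ⁸) = 2.929 × 10¹³ J/m³
0.768 × 4.632 × 10¹¹³ / 2.929 × 10¹³ = 1.215 × 10¹⁰⁰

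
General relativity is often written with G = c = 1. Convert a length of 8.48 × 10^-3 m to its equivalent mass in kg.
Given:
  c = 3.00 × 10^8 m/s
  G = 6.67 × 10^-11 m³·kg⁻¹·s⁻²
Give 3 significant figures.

Length → mass via c²/G.
8.48 × 10^-3 m × (c²/G) = 1.14 × 10^25 kg

1.14 × 10^25 kg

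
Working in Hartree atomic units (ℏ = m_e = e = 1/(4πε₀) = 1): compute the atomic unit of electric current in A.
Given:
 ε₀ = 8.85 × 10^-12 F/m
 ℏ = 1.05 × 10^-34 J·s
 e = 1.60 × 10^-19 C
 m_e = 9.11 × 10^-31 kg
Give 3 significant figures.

From ℏ = m_e = e = 1/(4πε₀) = 1 the current scale is I_au = e E_h/ℏ = m_e e⁵/((4πε₀)²ℏ³).
E_h = 4.38 × 10^-18 J
e·E_h/ℏ = 6.67 × 10^-3 A

6.67 × 10^-3 A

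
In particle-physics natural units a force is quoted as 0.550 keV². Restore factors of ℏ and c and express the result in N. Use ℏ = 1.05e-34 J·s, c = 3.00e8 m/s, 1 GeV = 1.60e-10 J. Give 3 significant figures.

Force is [E]/[L] = [E]²/(ℏc); restore (ℏc)⁻¹.
1 GeV² → 1/(ℏc) × (1 GeV in J)² = 8.13e5 N.
Convert the energy scale: 0.550 keV² = 5.50e-13 GeV².
Result: 5.50e-13 × 8.13e5 = 4.47e-7 N.

4.47e-7 N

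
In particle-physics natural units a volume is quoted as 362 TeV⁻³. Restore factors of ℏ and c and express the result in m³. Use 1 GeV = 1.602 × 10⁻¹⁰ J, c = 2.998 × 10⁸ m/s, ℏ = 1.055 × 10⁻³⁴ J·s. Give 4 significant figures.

Volume is [L]³ = [E]⁻³·(ℏc)³.
1 GeV⁻³ → (ℏc)³ × (1 GeV in J)⁻³ = 7.696 × 10⁻⁴⁸ m³.
Convert the energy scale: 362 TeV⁻³ = 3.62 × 10⁻⁷ GeV⁻³.
Result: 3.62 × 10⁻⁷ × 7.696 × 10⁻⁴⁸ = 2.786 × 10⁻⁵⁴ m³.

2.786 × 10⁻⁵⁴ m³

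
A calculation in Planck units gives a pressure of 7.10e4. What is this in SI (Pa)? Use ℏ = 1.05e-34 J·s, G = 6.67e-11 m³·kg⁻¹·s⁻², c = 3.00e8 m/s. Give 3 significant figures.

One Planck pressure: p_P = c⁷/(ℏG²) = 4.68e113 Pa.
7.10e4 × 4.68e113 Pa = 3.32e118 Pa

3.32e118 Pa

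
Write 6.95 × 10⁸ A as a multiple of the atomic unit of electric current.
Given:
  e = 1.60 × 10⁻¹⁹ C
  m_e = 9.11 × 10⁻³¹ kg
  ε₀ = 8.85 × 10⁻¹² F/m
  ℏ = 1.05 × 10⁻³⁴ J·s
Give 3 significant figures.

1.04 × 10¹¹

atomic unit of electric current: I_au = e E_h/ℏ = m_e e⁵/((4πε₀)²ℏ³) = 6.67 × 10⁻³ A.
6.95 × 10⁸ / 6.67 × 10⁻³ = 1.04 × 10¹¹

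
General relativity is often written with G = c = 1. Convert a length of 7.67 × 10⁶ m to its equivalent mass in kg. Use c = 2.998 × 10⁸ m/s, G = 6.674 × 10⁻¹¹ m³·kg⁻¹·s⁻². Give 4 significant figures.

Length → mass via c²/G.
7.67 × 10⁶ m × (c²/G) = 1.033 × 10³⁴ kg

1.033 × 10³⁴ kg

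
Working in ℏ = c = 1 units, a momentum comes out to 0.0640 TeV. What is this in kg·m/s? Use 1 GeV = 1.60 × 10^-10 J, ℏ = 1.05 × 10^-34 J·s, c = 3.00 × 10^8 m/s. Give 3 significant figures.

Momentum is [E]/c; divide by c.
1 GeV → 1/c × (1 GeV in J) = 5.33 × 10^-19 kg·m/s.
Convert the energy scale: 0.0640 TeV = 64 GeV.
Result: 64 × 5.33 × 10^-19 = 3.41 × 10^-17 kg·m/s.

3.41 × 10^-17 kg·m/s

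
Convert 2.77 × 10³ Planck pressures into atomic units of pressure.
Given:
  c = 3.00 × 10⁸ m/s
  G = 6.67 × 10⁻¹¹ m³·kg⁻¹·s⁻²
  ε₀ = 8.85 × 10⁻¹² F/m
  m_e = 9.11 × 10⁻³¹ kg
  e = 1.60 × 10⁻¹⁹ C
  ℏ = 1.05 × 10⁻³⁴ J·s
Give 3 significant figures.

Planck pressure: p_P = c⁷/(ℏG²) = 4.68 × 10¹¹³ Pa
atomic unit of pressure: P_au = E_h/a₀³ = m_e⁴e¹⁰/((4πε₀)⁵ℏ⁸) = 3.01 × 10¹³ Pa
2.77 × 10³ × 4.68 × 10¹¹³ / 3.01 × 10¹³ = 4.30 × 10¹⁰³

4.30 × 10¹⁰³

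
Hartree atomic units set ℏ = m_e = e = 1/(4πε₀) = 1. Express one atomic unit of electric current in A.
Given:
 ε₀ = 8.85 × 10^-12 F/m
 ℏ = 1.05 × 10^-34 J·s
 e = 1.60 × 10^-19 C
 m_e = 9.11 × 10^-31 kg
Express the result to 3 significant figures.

6.67 × 10^-3 A

The unique combination of the constants set to 1 with dimensions of current is I_au = e E_h/ℏ = m_e e⁵/((4πε₀)²ℏ³).
E_h = 4.38 × 10^-18 J
e·E_h/ℏ = 6.67 × 10^-3 A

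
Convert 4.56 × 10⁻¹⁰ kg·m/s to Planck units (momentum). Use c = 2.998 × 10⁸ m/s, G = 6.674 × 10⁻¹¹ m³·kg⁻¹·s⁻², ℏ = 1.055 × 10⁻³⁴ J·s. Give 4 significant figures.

Planck momentum: p_P = √(ℏc³/G) = 6.527 kg·m/s.
4.56 × 10⁻¹⁰ / 6.527 = 6.987 × 10⁻¹¹

6.987 × 10⁻¹¹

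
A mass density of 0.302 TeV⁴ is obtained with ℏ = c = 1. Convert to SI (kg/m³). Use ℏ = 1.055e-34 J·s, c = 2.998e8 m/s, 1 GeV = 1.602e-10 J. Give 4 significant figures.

Mass density is [E]/(c²[L]³) = [E]⁴/(ℏ³c⁵).
1 GeV⁴ → 1/(ℏ³c⁵) × (1 GeV in J)⁴ = 2.316e20 kg/m³.
Convert the energy scale: 0.302 TeV⁴ = 3.02e11 GeV⁴.
Result: 3.02e11 × 2.316e20 = 6.994e31 kg/m³.

6.994e31 kg/m³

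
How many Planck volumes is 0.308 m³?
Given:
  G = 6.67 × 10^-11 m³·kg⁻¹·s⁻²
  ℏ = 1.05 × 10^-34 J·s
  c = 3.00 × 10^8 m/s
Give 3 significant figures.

7.37 × 10^103

Planck volume: V_P = (ℏG/c³)^(3/2) = 4.18 × 10^-105 m³.
0.308 / 4.18 × 10^-105 = 7.37 × 10^103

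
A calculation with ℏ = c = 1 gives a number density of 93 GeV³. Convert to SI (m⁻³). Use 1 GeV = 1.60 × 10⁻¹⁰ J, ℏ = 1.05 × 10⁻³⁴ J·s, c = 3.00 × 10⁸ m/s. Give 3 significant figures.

1.22 × 10⁴⁹ m⁻³

Number density is [L]⁻³ = [E]³/(ℏc)³.
1 GeV³ → 1/(ℏc)³ × (1 GeV in J)³ = 1.31 × 10⁴⁷ m⁻³.
Result: 93 × 1.31 × 10⁴⁷ = 1.22 × 10⁴⁹ m⁻³.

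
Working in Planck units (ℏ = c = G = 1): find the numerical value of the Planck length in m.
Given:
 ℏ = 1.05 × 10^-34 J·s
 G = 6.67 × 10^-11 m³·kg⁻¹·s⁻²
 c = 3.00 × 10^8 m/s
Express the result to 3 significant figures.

From ℏ = c = G = 1 the length scale is ℓ_P = √(ℏG/c³).
  = √(2.59 × 10^-70)
  = 1.61 × 10^-35 m

1.61 × 10^-35 m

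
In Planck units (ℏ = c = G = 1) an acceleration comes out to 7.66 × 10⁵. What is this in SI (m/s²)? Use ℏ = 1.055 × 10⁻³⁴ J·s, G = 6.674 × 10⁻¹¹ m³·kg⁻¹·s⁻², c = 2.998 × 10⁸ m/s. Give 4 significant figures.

One Planck acceleration: a_P = √(c⁷/(ℏG)) = 5.560 × 10⁵¹ m/s².
7.66 × 10⁵ × 5.560 × 10⁵¹ m/s² = 4.259 × 10⁵⁷ m/s²

4.259 × 10⁵⁷ m/s²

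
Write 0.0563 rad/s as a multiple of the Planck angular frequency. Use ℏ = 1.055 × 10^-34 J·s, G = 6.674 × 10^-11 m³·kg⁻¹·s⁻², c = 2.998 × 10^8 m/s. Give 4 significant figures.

3.036 × 10^-45

Planck angular frequency: ω_P = √(c⁵/(ℏG)) = 1.855 × 10^43 rad/s.
0.0563 / 1.855 × 10^43 = 3.036 × 10^-45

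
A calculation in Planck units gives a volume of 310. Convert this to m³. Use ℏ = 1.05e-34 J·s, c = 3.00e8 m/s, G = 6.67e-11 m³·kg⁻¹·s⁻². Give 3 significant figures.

1.30e-102 m³

One Planck volume: V_P = (ℏG/c³)^(3/2) = 4.18e-105 m³.
310 × 4.18e-105 m³ = 1.30e-102 m³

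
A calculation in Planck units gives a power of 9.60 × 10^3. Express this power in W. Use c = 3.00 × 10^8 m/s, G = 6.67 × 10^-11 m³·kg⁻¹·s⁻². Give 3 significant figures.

One Planck power: P_P = c⁵/G = 3.64 × 10^52 W.
9.60 × 10^3 × 3.64 × 10^52 W = 3.50 × 10^56 W

3.50 × 10^56 W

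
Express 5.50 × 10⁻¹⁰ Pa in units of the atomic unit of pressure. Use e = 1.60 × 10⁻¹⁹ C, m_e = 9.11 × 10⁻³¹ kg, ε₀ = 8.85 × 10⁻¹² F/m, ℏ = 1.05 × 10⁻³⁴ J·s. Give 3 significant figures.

atomic unit of pressure: P_au = E_h/a₀³ = m_e⁴e¹⁰/((4πε₀)⁵ℏ⁸) = 3.01 × 10¹³ Pa.
5.50 × 10⁻¹⁰ / 3.01 × 10¹³ = 1.83 × 10⁻²³

1.83 × 10⁻²³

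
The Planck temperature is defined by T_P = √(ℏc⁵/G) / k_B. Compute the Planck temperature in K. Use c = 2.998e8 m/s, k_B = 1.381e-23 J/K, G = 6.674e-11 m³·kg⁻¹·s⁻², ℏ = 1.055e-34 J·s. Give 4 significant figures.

T_P = √(ℏc⁵/G) / k_B
  = √(3.828e18) × 7.241e22
  = 1.417e32 K

1.417e32 K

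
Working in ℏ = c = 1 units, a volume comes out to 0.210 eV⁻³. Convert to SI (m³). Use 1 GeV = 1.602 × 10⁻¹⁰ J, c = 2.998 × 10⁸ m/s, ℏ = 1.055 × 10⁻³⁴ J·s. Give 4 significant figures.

1.616 × 10⁻²¹ m³

Volume is [L]³ = [E]⁻³·(ℏc)³.
1 GeV⁻³ → (ℏc)³ × (1 GeV in J)⁻³ = 7.696 × 10⁻⁴⁸ m³.
Convert the energy scale: 0.210 eV⁻³ = 2.10 × 10²⁶ GeV⁻³.
Result: 2.10 × 10²⁶ × 7.696 × 10⁻⁴⁸ = 1.616 × 10⁻²¹ m³.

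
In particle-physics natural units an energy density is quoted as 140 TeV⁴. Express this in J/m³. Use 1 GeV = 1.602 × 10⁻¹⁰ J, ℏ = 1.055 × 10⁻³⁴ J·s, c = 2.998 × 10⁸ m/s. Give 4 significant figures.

2.914 × 10⁵¹ J/m³

[E]/[L]³ = [E]⁴/(ℏc)³; restore (ℏc)⁻³.
1 GeV⁴ → 1/(ℏc)³ × (1 GeV in J)⁴ = 2.082 × 10³⁷ J/m³.
Convert the energy scale: 140 TeV⁴ = 1.40 × 10¹⁴ GeV⁴.
Result: 1.40 × 10¹⁴ × 2.082 × 10³⁷ = 2.914 × 10⁵¹ J/m³.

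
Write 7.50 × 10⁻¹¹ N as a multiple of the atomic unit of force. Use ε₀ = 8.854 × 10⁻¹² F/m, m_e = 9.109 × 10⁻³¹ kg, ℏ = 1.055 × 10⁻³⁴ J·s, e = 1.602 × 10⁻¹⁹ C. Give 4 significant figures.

atomic unit of force: F_au = E_h/a₀ = m_e²e⁶/((4πε₀)³ℏ⁴) = 8.220 × 10⁻⁸ N.
7.50 × 10⁻¹¹ / 8.220 × 10⁻⁸ = 9.124 × 10⁻⁴

9.124 × 10⁻⁴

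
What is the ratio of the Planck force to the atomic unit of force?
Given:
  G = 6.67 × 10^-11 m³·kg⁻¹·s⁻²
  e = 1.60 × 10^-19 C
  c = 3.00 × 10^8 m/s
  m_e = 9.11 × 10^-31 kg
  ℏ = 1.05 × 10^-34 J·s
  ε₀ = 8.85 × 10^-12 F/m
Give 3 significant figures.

Planck force: F_P = c⁴/G = 1.21 × 10^44 N
atomic unit of force: F_au = E_h/a₀ = m_e²e⁶/((4πε₀)³ℏ⁴) = 8.33 × 10^-8 N
ratio = 1.21 × 10^44 / 8.33 × 10^-8 = 1.46 × 10^51

1.46 × 10^51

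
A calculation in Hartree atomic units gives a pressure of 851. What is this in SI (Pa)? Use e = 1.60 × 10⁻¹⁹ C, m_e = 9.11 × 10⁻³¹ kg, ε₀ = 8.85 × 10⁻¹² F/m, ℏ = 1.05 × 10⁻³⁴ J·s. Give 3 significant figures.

2.56 × 10¹⁶ Pa

One atomic unit of pressure: P_au = E_h/a₀³ = m_e⁴e¹⁰/((4πε₀)⁵ℏ⁸) = 3.01 × 10¹³ Pa.
851 × 3.01 × 10¹³ Pa = 2.56 × 10¹⁶ Pa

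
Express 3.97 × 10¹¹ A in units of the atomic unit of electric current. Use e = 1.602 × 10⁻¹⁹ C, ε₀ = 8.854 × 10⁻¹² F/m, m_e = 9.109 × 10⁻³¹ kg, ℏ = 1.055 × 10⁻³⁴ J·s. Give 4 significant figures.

atomic unit of electric current: I_au = e E_h/ℏ = m_e e⁵/((4πε₀)²ℏ³) = 6.612 × 10⁻³ A.
3.97 × 10¹¹ / 6.612 × 10⁻³ = 6.004 × 10¹³

6.004 × 10¹³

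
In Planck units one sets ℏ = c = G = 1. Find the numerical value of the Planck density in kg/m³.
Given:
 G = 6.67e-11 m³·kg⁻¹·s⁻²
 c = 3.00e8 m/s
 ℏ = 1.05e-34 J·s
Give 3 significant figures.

ρ_P = c⁵/(ℏG²)
  = 2.43e42 / 4.67e-55
  = 5.20e96 kg/m³

5.20e96 kg/m³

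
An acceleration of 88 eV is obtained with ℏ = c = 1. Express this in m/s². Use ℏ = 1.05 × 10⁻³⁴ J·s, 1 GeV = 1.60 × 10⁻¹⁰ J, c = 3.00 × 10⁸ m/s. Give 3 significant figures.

4.02 × 10²⁵ m/s²

Acceleration is [L]/[T]² = c·[E]/ℏ.
1 GeV → c/ℏ × (1 GeV in J) = 4.57 × 10³² m/s².
Convert the energy scale: 88 eV = 8.80 × 10⁻⁸ GeV.
Result: 8.80 × 10⁻⁸ × 4.57 × 10³² = 4.02 × 10²⁵ m/s².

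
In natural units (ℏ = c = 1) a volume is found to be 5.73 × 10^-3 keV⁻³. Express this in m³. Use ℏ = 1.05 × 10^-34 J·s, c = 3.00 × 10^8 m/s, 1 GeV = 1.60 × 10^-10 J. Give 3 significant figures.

4.37 × 10^-32 m³

Volume is [L]³ = [E]⁻³·(ℏc)³.
1 GeV⁻³ → (ℏc)³ × (1 GeV in J)⁻³ = 7.63 × 10^-48 m³.
Convert the energy scale: 5.73 × 10^-3 keV⁻³ = 5.73 × 10^15 GeV⁻³.
Result: 5.73 × 10^15 × 7.63 × 10^-48 = 4.37 × 10^-32 m³.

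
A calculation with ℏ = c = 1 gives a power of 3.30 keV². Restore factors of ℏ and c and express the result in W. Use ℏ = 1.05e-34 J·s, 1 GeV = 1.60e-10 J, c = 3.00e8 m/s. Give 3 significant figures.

805 W

Power is [E]/[T] = [E]²/ℏ.
1 GeV² → 1/ℏ × (1 GeV in J)² = 2.44e14 W.
Convert the energy scale: 3.30 keV² = 3.30e-12 GeV².
Result: 3.30e-12 × 2.44e14 = 805 W.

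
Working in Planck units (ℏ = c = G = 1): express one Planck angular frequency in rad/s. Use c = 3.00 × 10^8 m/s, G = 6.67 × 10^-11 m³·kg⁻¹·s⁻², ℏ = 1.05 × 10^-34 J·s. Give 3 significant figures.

1.86 × 10^43 rad/s

From ℏ = c = G = 1 the angular frequency scale is ω_P = √(c⁵/(ℏG)).
  = √(3.47 × 10^86)
  = 1.86 × 10^43 rad/s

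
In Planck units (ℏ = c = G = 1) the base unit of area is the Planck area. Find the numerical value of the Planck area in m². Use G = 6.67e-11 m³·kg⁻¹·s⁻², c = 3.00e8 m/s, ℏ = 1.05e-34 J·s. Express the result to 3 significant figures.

2.59e-70 m²

A_P = ℏG/c³
  = 7.00e-45 / 2.70e25
  = 2.59e-70 m²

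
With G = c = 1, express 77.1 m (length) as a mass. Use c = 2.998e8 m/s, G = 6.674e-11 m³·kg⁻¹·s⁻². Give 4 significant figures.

1.038e29 kg

Length → mass via c²/G.
77.1 m × (c²/G) = 1.038e29 kg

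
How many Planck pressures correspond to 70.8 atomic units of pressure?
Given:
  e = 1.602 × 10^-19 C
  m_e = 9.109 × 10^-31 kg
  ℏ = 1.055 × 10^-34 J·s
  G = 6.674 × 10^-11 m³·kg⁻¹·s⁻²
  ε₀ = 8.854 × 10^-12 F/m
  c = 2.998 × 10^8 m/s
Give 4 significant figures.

atomic unit of pressure: P_au = E_h/a₀³ = m_e⁴e¹⁰/((4πε₀)⁵ℏ⁸) = 2.929 × 10^13 Pa
Planck pressure: p_P = c⁷/(ℏG²) = 4.632 × 10^113 Pa
70.8 × 2.929 × 10^13 / 4.632 × 10^113 = 4.477 × 10^-99

4.477 × 10^-99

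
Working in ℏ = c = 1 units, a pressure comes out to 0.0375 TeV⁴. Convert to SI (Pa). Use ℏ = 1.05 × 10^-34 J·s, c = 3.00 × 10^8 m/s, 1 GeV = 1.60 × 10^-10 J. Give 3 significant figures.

Pressure is [E]/[L]³ = [E]⁴/(ℏc)³.
1 GeV⁴ → 1/(ℏc)³ × (1 GeV in J)⁴ = 2.10 × 10^37 Pa.
Convert the energy scale: 0.0375 TeV⁴ = 3.75 × 10^10 GeV⁴.
Result: 3.75 × 10^10 × 2.10 × 10^37 = 7.86 × 10^47 Pa.

7.86 × 10^47 Pa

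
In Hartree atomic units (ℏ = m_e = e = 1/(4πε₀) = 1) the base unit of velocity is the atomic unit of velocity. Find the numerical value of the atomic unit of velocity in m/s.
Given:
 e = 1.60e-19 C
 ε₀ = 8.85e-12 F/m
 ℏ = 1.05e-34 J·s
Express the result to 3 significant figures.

2.19e6 m/s

v_au = e²/(4πε₀ℏ)
  = 2.56e-38 / 1.17e-44
  = 2.19e6 m/s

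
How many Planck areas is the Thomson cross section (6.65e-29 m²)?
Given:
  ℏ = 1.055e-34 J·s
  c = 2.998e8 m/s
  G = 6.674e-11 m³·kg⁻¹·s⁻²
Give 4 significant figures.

2.545e41

Planck area: A_P = ℏG/c³ = 2.613e-70 m².
6.65e-29 / 2.613e-70 = 2.545e41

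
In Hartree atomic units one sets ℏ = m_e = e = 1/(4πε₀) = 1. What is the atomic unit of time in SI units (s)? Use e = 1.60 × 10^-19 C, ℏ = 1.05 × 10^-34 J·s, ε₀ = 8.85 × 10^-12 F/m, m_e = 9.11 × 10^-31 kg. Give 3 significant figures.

2.40 × 10^-17 s

τ_au = (4πε₀)²ℏ³/(m_e e⁴)
E_h = 4.38 × 10^-18 J
ℏ/E_h = 2.40 × 10^-17 s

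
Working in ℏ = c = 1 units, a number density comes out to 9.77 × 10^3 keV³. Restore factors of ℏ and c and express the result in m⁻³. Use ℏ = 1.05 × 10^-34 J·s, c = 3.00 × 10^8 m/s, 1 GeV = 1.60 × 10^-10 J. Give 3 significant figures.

1.28 × 10^33 m⁻³

Number density is [L]⁻³ = [E]³/(ℏc)³.
1 GeV³ → 1/(ℏc)³ × (1 GeV in J)³ = 1.31 × 10^47 m⁻³.
Convert the energy scale: 9.77 × 10^3 keV³ = 9.77 × 10^-15 GeV³.
Result: 9.77 × 10^-15 × 1.31 × 10^47 = 1.28 × 10^33 m⁻³.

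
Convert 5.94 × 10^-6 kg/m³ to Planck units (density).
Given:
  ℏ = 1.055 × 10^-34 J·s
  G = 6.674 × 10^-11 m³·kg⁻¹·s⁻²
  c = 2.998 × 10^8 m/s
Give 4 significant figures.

Planck density: ρ_P = c⁵/(ℏG²) = 5.154 × 10^96 kg/m³.
5.94 × 10^-6 / 5.154 × 10^96 = 1.153 × 10^-102

1.153 × 10^-102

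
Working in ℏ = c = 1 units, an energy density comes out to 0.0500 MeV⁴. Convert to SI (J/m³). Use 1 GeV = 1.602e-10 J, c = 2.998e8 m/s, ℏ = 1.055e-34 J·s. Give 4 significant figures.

[E]/[L]³ = [E]⁴/(ℏc)³; restore (ℏc)⁻³.
1 GeV⁴ → 1/(ℏc)³ × (1 GeV in J)⁴ = 2.082e37 J/m³.
Convert the energy scale: 0.0500 MeV⁴ = 5.00e-14 GeV⁴.
Result: 5.00e-14 × 2.082e37 = 1.041e24 J/m³.

1.041e24 J/m³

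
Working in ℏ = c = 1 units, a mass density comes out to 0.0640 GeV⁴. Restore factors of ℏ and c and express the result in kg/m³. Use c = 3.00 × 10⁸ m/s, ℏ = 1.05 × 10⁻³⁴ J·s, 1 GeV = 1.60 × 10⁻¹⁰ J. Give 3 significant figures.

Mass density is [E]/(c²[L]³) = [E]⁴/(ℏ³c⁵).
1 GeV⁴ → 1/(ℏ³c⁵) × (1 GeV in J)⁴ = 2.33 × 10²⁰ kg/m³.
Result: 0.0640 × 2.33 × 10²⁰ = 1.49 × 10¹⁹ kg/m³.

1.49 × 10¹⁹ kg/m³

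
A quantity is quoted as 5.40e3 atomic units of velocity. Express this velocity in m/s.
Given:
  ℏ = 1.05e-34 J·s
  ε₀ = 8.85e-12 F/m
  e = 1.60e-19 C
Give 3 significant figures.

One atomic unit of velocity: v_au = e²/(4πε₀ℏ) = 2.19e6 m/s.
5.40e3 × 2.19e6 m/s = 1.18e10 m/s

1.18e10 m/s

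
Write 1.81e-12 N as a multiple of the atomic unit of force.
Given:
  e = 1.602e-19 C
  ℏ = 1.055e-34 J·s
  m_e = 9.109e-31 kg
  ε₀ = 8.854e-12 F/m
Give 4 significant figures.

2.202e-5

atomic unit of force: F_au = E_h/a₀ = m_e²e⁶/((4πε₀)³ℏ⁴) = 8.220e-8 N.
1.81e-12 / 8.220e-8 = 2.202e-5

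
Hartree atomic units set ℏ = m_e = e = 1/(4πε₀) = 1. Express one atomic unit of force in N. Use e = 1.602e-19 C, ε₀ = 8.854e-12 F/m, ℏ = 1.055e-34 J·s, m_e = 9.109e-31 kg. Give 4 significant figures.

8.220e-8 N

Dimensional analysis gives F_au = E_h/a₀ = m_e²e⁶/((4πε₀)³ℏ⁴).
E_h = 4.354e-18 J
a₀ = 5.297e-11 m
E_h/a₀ = 8.220e-8 N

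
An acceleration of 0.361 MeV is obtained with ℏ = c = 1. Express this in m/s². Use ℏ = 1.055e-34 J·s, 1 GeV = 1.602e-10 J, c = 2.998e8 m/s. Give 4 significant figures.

Acceleration is [L]/[T]² = c·[E]/ℏ.
1 GeV → c/ℏ × (1 GeV in J) = 4.552e32 m/s².
Convert the energy scale: 0.361 MeV = 3.61e-4 GeV.
Result: 3.61e-4 × 4.552e32 = 1.643e29 m/s².

1.643e29 m/s²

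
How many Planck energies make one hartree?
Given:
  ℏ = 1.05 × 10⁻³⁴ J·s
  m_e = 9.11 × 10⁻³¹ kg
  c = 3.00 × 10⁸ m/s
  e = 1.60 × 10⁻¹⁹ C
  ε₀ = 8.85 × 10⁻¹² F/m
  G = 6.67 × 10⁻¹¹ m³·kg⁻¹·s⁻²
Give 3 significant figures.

hartree: E_h = m_e e⁴/(4πε₀ℏ)² = 4.38 × 10⁻¹⁸ J
Planck energy: E_P = √(ℏc⁵/G) = 1.96 × 10⁹ J
ratio = 4.38 × 10⁻¹⁸ / 1.96 × 10⁹ = 2.24 × 10⁻²⁷

2.24 × 10⁻²⁷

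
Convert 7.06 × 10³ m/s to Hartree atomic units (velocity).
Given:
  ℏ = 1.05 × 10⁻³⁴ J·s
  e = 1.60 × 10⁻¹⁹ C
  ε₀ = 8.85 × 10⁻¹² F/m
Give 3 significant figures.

3.22 × 10⁻³

atomic unit of velocity: v_au = e²/(4πε₀ℏ) = 2.19 × 10⁶ m/s.
7.06 × 10³ / 2.19 × 10⁶ = 3.22 × 10⁻³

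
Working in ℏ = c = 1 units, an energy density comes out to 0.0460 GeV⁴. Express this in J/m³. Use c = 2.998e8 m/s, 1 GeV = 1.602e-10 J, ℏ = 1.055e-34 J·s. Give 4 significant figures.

9.575e35 J/m³

[E]/[L]³ = [E]⁴/(ℏc)³; restore (ℏc)⁻³.
1 GeV⁴ → 1/(ℏc)³ × (1 GeV in J)⁴ = 2.082e37 J/m³.
Result: 0.0460 × 2.082e37 = 9.575e35 J/m³.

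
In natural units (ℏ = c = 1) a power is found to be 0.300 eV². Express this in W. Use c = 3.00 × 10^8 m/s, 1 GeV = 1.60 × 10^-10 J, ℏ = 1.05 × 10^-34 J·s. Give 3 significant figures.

7.31 × 10^-5 W

Power is [E]/[T] = [E]²/ℏ.
1 GeV² → 1/ℏ × (1 GeV in J)² = 2.44 × 10^14 W.
Convert the energy scale: 0.300 eV² = 3.00 × 10^-19 GeV².
Result: 3.00 × 10^-19 × 2.44 × 10^14 = 7.31 × 10^-5 W.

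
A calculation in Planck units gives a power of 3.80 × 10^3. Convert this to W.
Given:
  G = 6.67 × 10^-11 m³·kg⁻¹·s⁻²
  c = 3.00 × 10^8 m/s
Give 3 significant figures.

One Planck power: P_P = c⁵/G = 3.64 × 10^52 W.
3.80 × 10^3 × 3.64 × 10^52 W = 1.38 × 10^56 W

1.38 × 10^56 W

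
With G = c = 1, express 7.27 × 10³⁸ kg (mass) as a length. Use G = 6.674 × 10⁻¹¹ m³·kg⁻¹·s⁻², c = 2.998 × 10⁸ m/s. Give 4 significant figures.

5.398 × 10¹¹ m

In G = c = 1 units mass has dimensions of length; the conversion factor is G/c².
7.27 × 10³⁸ kg × (G/c²) = 5.398 × 10¹¹ m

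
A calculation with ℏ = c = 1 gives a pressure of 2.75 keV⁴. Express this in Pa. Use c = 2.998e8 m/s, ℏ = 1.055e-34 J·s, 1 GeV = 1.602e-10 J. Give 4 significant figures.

Pressure is [E]/[L]³ = [E]⁴/(ℏc)³.
1 GeV⁴ → 1/(ℏc)³ × (1 GeV in J)⁴ = 2.082e37 Pa.
Convert the energy scale: 2.75 keV⁴ = 2.75e-24 GeV⁴.
Result: 2.75e-24 × 2.082e37 = 5.724e13 Pa.

5.724e13 Pa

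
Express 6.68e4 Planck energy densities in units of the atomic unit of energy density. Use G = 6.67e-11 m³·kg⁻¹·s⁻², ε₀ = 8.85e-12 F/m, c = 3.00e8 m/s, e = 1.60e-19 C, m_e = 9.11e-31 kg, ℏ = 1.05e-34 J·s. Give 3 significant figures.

1.04e105

Planck energy density: u_P = c⁷/(ℏG²) = 4.68e113 J/m³
atomic unit of energy density: u_au = E_h/a₀³ = m_e⁴e¹⁰/((4πε₀)⁵ℏ⁸) = 3.01e13 J/m³
6.68e4 × 4.68e113 / 3.01e13 = 1.04e105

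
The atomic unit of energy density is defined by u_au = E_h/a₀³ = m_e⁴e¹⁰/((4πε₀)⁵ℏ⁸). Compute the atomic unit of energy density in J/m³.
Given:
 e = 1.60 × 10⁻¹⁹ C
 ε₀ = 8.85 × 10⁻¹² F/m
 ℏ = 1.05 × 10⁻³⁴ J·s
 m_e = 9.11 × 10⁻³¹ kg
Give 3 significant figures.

3.01 × 10¹³ J/m³

u_au = E_h/a₀³ = m_e⁴e¹⁰/((4πε₀)⁵ℏ⁸)
E_h = 4.38 × 10⁻¹⁸ J
a₀ = 5.26 × 10⁻¹¹ m
E_h/a₀³ = 3.01 × 10¹³ J/m³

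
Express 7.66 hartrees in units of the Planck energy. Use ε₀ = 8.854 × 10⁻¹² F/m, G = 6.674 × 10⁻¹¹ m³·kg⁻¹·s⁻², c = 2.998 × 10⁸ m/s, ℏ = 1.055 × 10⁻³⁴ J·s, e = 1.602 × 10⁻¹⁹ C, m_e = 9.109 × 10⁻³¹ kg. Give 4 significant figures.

1.705 × 10⁻²⁶

hartree: E_h = m_e e⁴/(4πε₀ℏ)² = 4.354 × 10⁻¹⁸ J
Planck energy: E_P = √(ℏc⁵/G) = 1.957 × 10⁹ J
7.66 × 4.354 × 10⁻¹⁸ / 1.957 × 10⁹ = 1.705 × 10⁻²⁶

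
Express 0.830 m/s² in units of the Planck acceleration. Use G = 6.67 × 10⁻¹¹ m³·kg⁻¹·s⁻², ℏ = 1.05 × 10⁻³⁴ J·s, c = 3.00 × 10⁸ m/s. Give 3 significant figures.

Planck acceleration: a_P = √(c⁷/(ℏG)) = 5.59 × 10⁵¹ m/s².
0.830 / 5.59 × 10⁵¹ = 1.49 × 10⁻⁵²

1.49 × 10⁻⁵²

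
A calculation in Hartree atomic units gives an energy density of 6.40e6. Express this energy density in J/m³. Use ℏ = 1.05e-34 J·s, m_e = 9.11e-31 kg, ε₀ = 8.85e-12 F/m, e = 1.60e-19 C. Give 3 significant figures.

One atomic unit of energy density: u_au = E_h/a₀³ = m_e⁴e¹⁰/((4πε₀)⁵ℏ⁸) = 3.01e13 J/m³.
6.40e6 × 3.01e13 J/m³ = 1.93e20 J/m³

1.93e20 J/m³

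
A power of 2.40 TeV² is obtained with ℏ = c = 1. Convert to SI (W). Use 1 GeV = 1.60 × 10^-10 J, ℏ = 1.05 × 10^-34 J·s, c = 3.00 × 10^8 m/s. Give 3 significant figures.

Power is [E]/[T] = [E]²/ℏ.
1 GeV² → 1/ℏ × (1 GeV in J)² = 2.44 × 10^14 W.
Convert the energy scale: 2.40 TeV² = 2.40 × 10^6 GeV².
Result: 2.40 × 10^6 × 2.44 × 10^14 = 5.85 × 10^20 W.

5.85 × 10^20 W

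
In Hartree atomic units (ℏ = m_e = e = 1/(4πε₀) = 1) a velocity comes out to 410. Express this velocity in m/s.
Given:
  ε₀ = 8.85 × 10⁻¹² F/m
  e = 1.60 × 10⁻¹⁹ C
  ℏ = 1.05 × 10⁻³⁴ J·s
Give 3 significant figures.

One atomic unit of velocity: v_au = e²/(4πε₀ℏ) = 2.19 × 10⁶ m/s.
410 × 2.19 × 10⁶ m/s = 8.99 × 10⁸ m/s

8.99 × 10⁸ m/s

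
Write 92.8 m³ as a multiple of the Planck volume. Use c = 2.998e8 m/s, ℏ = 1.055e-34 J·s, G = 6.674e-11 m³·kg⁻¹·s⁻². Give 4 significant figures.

2.197e106

Planck volume: V_P = (ℏG/c³)^(3/2) = 4.224e-105 m³.
92.8 / 4.224e-105 = 2.197e106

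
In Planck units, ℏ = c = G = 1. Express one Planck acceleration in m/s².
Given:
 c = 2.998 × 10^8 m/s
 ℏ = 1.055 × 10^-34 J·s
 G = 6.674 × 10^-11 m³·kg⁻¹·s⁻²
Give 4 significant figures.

The unique combination of the constants set to 1 with dimensions of acceleration is a_P = √(c⁷/(ℏG)).
  = √(3.092 × 10^103)
  = 5.560 × 10^51 m/s²

5.560 × 10^51 m/s²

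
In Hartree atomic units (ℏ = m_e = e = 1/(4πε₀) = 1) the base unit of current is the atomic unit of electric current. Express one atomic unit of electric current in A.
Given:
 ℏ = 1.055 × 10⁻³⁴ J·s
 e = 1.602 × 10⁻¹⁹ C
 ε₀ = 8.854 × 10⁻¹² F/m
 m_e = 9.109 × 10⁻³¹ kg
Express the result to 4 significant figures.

I_au = e E_h/ℏ = m_e e⁵/((4πε₀)²ℏ³)
E_h = 4.354 × 10⁻¹⁸ J
e·E_h/ℏ = 6.612 × 10⁻³ A

6.612 × 10⁻³ A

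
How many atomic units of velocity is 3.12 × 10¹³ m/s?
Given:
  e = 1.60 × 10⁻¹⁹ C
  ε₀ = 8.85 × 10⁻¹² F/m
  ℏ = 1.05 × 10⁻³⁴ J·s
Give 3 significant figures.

1.42 × 10⁷

atomic unit of velocity: v_au = e²/(4πε₀ℏ) = 2.19 × 10⁶ m/s.
3.12 × 10¹³ / 2.19 × 10⁶ = 1.42 × 10⁷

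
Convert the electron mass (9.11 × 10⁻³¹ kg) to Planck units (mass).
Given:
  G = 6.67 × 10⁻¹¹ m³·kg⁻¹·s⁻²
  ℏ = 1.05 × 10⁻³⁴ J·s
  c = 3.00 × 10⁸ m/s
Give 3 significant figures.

Planck mass: m_P = √(ℏc/G) = 2.17 × 10⁻⁸ kg.
9.11 × 10⁻³¹ / 2.17 × 10⁻⁸ = 4.19 × 10⁻²³

4.19 × 10⁻²³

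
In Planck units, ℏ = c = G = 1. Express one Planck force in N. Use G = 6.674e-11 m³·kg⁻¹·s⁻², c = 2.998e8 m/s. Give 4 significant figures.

1.210e44 N

Dimensional analysis gives F_P = c⁴/G.
  = 8.078e33 / 6.674e-11
  = 1.210e44 N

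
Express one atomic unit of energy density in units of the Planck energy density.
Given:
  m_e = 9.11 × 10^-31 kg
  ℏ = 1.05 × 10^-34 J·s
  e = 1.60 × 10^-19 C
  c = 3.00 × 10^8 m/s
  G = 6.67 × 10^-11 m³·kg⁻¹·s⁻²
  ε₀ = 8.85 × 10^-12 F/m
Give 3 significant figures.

6.44 × 10^-101

atomic unit of energy density: u_au = E_h/a₀³ = m_e⁴e¹⁰/((4πε₀)⁵ℏ⁸) = 3.01 × 10^13 J/m³
Planck energy density: u_P = c⁷/(ℏG²) = 4.68 × 10^113 J/m³
ratio = 3.01 × 10^13 / 4.68 × 10^113 = 6.44 × 10^-101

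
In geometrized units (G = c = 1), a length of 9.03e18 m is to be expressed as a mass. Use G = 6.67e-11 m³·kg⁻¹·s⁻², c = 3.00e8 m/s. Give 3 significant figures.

1.22e46 kg

Length → mass via c²/G.
9.03e18 m × (c²/G) = 1.22e46 kg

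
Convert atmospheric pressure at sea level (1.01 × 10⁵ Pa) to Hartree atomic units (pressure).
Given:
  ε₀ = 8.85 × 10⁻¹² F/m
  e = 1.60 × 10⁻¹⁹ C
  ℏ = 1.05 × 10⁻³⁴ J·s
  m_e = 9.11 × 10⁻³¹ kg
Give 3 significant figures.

3.35 × 10⁻⁹

atomic unit of pressure: P_au = E_h/a₀³ = m_e⁴e¹⁰/((4πε₀)⁵ℏ⁸) = 3.01 × 10¹³ Pa.
1.01 × 10⁵ / 3.01 × 10¹³ = 3.35 × 10⁻⁹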